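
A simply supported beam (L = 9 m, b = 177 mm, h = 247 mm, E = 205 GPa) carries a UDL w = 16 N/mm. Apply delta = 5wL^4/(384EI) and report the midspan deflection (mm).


I = 177 * 247^3 / 12 = 222271039.25 mm^4
L = 9000.0 mm, w = 16 N/mm, E = 205000.0 MPa
delta = 5 * w * L^4 / (384 * E * I)
= 5 * 16 * 9000.0^4 / (384 * 205000.0 * 222271039.25)
= 29.998 mm

29.998 mm


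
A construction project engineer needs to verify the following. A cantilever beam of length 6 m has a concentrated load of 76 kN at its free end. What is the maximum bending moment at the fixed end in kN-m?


For a cantilever with a point load at the free end:
M_max = P * L = 76 * 6 = 456 kN-m

456 kN-m


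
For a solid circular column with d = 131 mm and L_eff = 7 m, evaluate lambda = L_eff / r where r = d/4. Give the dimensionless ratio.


Radius of gyration r = d / 4 = 131 / 4 = 32.75 mm
L_eff = 7000.0 mm
Slenderness ratio = L / r = 7000.0 / 32.75 = 213.74 (dimensionless)

213.74 (dimensionless)


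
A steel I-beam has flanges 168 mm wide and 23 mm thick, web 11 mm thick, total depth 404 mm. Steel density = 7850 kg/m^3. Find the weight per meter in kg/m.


A_flanges = 2 * 168 * 23 = 7728 mm^2
A_web = (404 - 2 * 23) * 11 = 3938 mm^2
A_total = 7728 + 3938 = 11666 mm^2 = 0.011666 m^2
Weight = rho * A = 7850 * 0.011666 = 91.5781 kg/m

91.5781 kg/m


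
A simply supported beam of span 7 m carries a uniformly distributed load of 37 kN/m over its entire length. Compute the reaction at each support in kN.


Total load = w * L = 37 * 7 = 259 kN
By symmetry, each reaction R = total / 2 = 259 / 2 = 129.5 kN

129.5 kN


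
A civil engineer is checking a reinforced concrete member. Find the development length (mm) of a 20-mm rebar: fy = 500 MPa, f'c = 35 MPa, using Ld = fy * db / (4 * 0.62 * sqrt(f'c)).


Ld = (fy * db) / (4 * 0.62 * sqrt(f'c))
= (500 * 20) / (4 * 0.62 * sqrt(35))
= 10000 / 14.6719
= 681.58 mm

681.58 mm


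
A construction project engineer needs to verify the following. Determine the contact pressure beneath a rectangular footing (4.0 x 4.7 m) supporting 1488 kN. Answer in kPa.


A = 4.0 * 4.7 = 18.8 m^2
q = P / A = 1488 / 18.8
= 79.1489 kPa

79.1489 kPa


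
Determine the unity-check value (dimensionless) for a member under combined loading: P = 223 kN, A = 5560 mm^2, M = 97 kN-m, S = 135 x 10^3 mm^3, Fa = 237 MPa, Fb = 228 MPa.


f_a = P / A = 223000.0 / 5560 = 40.1079 MPa
f_b = M / S = 97000000.0 / 135000.0 = 718.5185 MPa
Ratio = f_a / Fa + f_b / Fb
= 40.1079 / 237 + 718.5185 / 228
= 3.3206 (dimensionless)

3.3206 (dimensionless)


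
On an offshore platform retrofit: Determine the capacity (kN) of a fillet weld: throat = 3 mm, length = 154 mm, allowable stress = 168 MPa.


Strength = throat * length * allowable stress
= 3 * 154 * 168 N
= 77616 N
= 77.62 kN

77.62 kN


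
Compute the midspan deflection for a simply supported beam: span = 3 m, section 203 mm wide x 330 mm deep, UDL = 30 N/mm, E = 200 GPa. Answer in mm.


I = 203 * 330^3 / 12 = 607934250.0 mm^4
L = 3000.0 mm, w = 30 N/mm, E = 200000.0 MPa
delta = 5 * w * L^4 / (384 * E * I)
= 5 * 30 * 3000.0^4 / (384 * 200000.0 * 607934250.0)
= 0.2602 mm

0.2602 mm


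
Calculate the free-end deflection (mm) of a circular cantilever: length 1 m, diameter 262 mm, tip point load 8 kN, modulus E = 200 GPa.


I = pi * d^4 / 64 = pi * 262^4 / 64 = 231299697.07 mm^4
L = 1000.0 mm, P = 8000.0 N, E = 200000.0 MPa
delta = P * L^3 / (3 * E * I)
= 8000.0 * 1000.0^3 / (3 * 200000.0 * 231299697.07)
= 0.0576 mm

0.0576 mm


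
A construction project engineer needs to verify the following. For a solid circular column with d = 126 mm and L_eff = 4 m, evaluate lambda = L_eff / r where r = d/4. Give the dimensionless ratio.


Radius of gyration r = d / 4 = 126 / 4 = 31.5 mm
L_eff = 4000.0 mm
Slenderness ratio = L / r = 4000.0 / 31.5 = 126.98 (dimensionless)

126.98 (dimensionless)


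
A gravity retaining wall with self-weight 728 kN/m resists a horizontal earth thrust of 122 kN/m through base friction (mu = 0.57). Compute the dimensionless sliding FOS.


Resisting force = mu * W = 0.57 * 728 = 414.96 kN/m
FOS = Resisting / Driving = 414.96 / 122
= 3.4013 (dimensionless)

3.4013 (dimensionless)


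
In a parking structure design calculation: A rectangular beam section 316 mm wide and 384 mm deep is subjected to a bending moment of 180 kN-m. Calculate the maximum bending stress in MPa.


I = b * h^3 / 12 = 316 * 384^3 / 12 = 1491075072.0 mm^4
y = h / 2 = 384 / 2 = 192.0 mm
M = 180 kN-m = 180000000.0 N-mm
sigma = M * y / I = 180000000.0 * 192.0 / 1491075072.0
= 23.18 MPa

23.18 MPa


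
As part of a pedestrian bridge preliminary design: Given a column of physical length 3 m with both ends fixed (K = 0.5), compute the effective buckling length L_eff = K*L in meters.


L_eff = K * L
= 0.5 * 3
= 1.5 m

1.5 m


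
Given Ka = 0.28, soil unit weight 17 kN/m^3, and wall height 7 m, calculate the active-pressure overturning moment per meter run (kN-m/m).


Pa = 0.5 * Ka * gamma * H^2
= 0.5 * 0.28 * 17 * 7^2
= 116.62 kN/m
Arm = H / 3 = 7 / 3 = 2.3333 m
Mo = Pa * arm = Pa * H / 3 = 116.62 * 7 / 3 = 272.1133 kN-m/m

272.1133 kN-m/m


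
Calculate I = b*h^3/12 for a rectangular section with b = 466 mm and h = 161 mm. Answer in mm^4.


I = b * h^3 / 12
= 466 * 161^3 / 12
= 466 * 4173281 / 12
= 162062412.17 mm^4

162062412.17 mm^4


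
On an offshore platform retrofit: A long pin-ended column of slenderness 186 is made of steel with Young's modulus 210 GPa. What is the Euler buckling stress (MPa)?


sigma_cr = pi^2 * E / lambda^2
= 9.8696 * 210000.0 / 186^2
= 9.8696 * 210000.0 / 34596
= 59.9091 MPa

59.9091 MPa


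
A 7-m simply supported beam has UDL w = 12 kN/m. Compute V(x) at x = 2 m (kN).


R_A = w * L / 2 = 12 * 7 / 2 = 42.0 kN
V(x) = R_A - w * x = 42.0 - 12 * 2
= 18.0 kN

18.0 kN


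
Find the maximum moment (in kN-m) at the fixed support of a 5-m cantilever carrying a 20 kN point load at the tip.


For a cantilever with a point load at the free end:
M_max = P * L = 20 * 5 = 100 kN-m

100 kN-m


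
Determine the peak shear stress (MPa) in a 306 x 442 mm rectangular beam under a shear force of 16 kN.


A = b * h = 306 * 442 = 135252 mm^2
V = 16 kN = 16000.0 N
tau_max = 1.5 * V / A = 1.5 * 16000.0 / 135252
= 0.1774 MPa

0.1774 MPa


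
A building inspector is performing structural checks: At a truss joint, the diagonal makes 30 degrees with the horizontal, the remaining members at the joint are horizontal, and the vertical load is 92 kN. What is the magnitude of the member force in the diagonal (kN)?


At the joint, only the diagonal has a vertical component, so vertical equilibrium gives:
F * sin(30) = 92
F = 92 / sin(30)
= 92 / 0.5
= 184.0 kN

184.0 kN


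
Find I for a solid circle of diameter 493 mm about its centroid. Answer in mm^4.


r = d / 2 = 493 / 2 = 246.5 mm
I = pi * r^4 / 4 = pi * 246.5^4 / 4
= 2899730094.25 mm^4

2899730094.25 mm^4


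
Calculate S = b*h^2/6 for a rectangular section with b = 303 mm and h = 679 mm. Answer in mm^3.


S = b * h^2 / 6
= 303 * 679^2 / 6
= 303 * 461041 / 6
= 23282570.5 mm^3

23282570.5 mm^3


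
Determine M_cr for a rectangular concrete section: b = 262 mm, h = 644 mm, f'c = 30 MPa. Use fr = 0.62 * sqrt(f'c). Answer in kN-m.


fr = 0.62 * sqrt(30) = 0.62 * 5.4772 = 3.3959 MPa
I = 262 * 644^3 / 12 = 5831464650.67 mm^4
y_t = 322.0 mm
M_cr = fr * I / y_t = 3.3959 * 5831464650.67 / 322.0 N-mm
= 61.4999 kN-m

61.4999 kN-m


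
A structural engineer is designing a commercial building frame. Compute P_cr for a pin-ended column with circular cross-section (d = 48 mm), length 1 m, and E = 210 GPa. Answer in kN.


I = pi * d^4 / 64 = 260576.26 mm^4
L = 1000.0 mm
P_cr = pi^2 * E * I / L^2
= 9.8696 * 210000.0 * 260576.26 / 1000.0^2
= 540074.77 N = 540.0748 kN

540.0748 kN


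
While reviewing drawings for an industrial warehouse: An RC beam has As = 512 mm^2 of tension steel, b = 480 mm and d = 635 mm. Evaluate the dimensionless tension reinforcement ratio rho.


rho = As / (b * d)
= 512 / (480 * 635)
= 512 / 304800
= 0.00168 (dimensionless)

0.00168 (dimensionless)


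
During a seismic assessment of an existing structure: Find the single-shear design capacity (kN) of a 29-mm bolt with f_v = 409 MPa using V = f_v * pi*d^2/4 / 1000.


A = pi * d^2 / 4 = pi * 29^2 / 4 = 660.5199 mm^2
V = f_v * A / 1000 = 409 * 660.5199 / 1000
= 270.1526 kN

270.1526 kN


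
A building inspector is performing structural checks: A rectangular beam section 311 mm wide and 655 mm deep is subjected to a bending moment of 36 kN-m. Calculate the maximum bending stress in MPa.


I = b * h^3 / 12 = 311 * 655^3 / 12 = 7282878135.42 mm^4
y = h / 2 = 655 / 2 = 327.5 mm
M = 36 kN-m = 36000000.0 N-mm
sigma = M * y / I = 36000000.0 * 327.5 / 7282878135.42
= 1.62 MPa

1.62 MPa


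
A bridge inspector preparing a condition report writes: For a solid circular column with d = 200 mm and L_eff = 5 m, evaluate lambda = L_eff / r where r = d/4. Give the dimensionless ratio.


Radius of gyration r = d / 4 = 200 / 4 = 50.0 mm
L_eff = 5000.0 mm
Slenderness ratio = L / r = 5000.0 / 50.0 = 100.0 (dimensionless)

100.0 (dimensionless)


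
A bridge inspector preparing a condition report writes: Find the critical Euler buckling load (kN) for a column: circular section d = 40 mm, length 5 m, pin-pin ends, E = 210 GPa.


I = pi * d^4 / 64 = 125663.71 mm^4
L = 5000.0 mm
P_cr = pi^2 * E * I / L^2
= 9.8696 * 210000.0 * 125663.71 / 5000.0^2
= 10418.11 N = 10.4181 kN

10.4181 kN


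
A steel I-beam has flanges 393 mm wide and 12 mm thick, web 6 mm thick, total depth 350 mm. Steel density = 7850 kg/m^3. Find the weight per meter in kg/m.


A_flanges = 2 * 393 * 12 = 9432 mm^2
A_web = (350 - 2 * 12) * 6 = 1956 mm^2
A_total = 9432 + 1956 = 11388 mm^2 = 0.011388 m^2
Weight = rho * A = 7850 * 0.011388 = 89.3958 kg/m

89.3958 kg/m


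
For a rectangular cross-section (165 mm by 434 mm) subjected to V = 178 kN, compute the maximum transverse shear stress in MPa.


A = b * h = 165 * 434 = 71610 mm^2
V = 178 kN = 178000.0 N
tau_max = 1.5 * V / A = 1.5 * 178000.0 / 71610
= 3.7285 MPa

3.7285 MPa


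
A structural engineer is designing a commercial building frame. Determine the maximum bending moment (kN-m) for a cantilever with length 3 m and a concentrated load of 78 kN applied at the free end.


For a cantilever with a point load at the free end:
M_max = P * L = 78 * 3 = 234 kN-m

234 kN-m


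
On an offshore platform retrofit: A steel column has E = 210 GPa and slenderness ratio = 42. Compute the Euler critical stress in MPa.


sigma_cr = pi^2 * E / lambda^2
= 9.8696 * 210000.0 / 42^2
= 9.8696 * 210000.0 / 1764
= 1174.9529 MPa

1174.9529 MPa


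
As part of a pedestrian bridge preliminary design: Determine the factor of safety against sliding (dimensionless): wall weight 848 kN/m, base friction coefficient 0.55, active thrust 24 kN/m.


Resisting force = mu * W = 0.55 * 848 = 466.4 kN/m
FOS = Resisting / Driving = 466.4 / 24
= 19.4333 (dimensionless)

19.4333 (dimensionless)


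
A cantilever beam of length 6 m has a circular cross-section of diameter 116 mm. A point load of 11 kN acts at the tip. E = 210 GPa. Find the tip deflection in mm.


I = pi * d^4 / 64 = pi * 116^4 / 64 = 8887955.17 mm^4
L = 6000.0 mm, P = 11000.0 N, E = 210000.0 MPa
delta = P * L^3 / (3 * E * I)
= 11000.0 * 6000.0^3 / (3 * 210000.0 * 8887955.17)
= 424.3303 mm

424.3303 mm


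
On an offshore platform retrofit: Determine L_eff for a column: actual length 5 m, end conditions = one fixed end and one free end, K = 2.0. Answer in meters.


L_eff = K * L
= 2.0 * 5
= 10.0 m

10.0 m


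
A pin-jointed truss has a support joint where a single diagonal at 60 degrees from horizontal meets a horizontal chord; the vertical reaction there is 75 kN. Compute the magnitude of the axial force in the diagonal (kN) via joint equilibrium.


At the joint, only the diagonal has a vertical component, so vertical equilibrium gives:
F * sin(60) = 75
F = 75 / sin(60)
= 75 / 0.866025
= 86.6 kN

86.6 kN


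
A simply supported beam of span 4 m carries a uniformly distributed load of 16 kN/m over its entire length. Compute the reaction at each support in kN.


Total load = w * L = 16 * 4 = 64 kN
By symmetry, each reaction R = total / 2 = 64 / 2 = 32.0 kN

32.0 kN


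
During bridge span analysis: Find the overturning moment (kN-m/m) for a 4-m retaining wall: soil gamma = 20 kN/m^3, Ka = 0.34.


Pa = 0.5 * Ka * gamma * H^2
= 0.5 * 0.34 * 20 * 4^2
= 54.4 kN/m
Arm = H / 3 = 4 / 3 = 1.3333 m
Mo = Pa * arm = Pa * H / 3 = 54.4 * 4 / 3 = 72.5333 kN-m/m

72.5333 kN-m/m


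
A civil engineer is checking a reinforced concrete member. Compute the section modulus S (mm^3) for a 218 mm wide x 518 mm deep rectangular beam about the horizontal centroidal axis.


S = b * h^2 / 6
= 218 * 518^2 / 6
= 218 * 268324 / 6
= 9749105.33 mm^3

9749105.33 mm^3


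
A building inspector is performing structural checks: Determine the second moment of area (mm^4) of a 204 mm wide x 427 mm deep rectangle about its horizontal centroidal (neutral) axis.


I = b * h^3 / 12
= 204 * 427^3 / 12
= 204 * 77854483 / 12
= 1323526211.0 mm^4

1323526211.0 mm^4


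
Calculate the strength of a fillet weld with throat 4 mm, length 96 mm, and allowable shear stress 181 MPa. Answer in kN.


Strength = throat * length * allowable stress
= 4 * 96 * 181 N
= 69504 N
= 69.5 kN

69.5 kN


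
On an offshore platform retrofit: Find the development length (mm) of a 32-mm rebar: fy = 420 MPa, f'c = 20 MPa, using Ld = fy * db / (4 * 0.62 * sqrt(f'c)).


Ld = (fy * db) / (4 * 0.62 * sqrt(f'c))
= (420 * 32) / (4 * 0.62 * sqrt(20))
= 13440 / 11.0909
= 1211.8 mm

1211.8 mm


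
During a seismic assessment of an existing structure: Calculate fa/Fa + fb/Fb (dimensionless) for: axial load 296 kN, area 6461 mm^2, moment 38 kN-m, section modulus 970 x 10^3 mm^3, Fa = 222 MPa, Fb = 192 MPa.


f_a = P / A = 296000.0 / 6461 = 45.8133 MPa
f_b = M / S = 38000000.0 / 970000.0 = 39.1753 MPa
Ratio = f_a / Fa + f_b / Fb
= 45.8133 / 222 + 39.1753 / 192
= 0.4104 (dimensionless)

0.4104 (dimensionless)


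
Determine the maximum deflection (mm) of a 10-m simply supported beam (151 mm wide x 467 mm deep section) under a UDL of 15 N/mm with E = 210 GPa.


I = 151 * 467^3 / 12 = 1281581834.42 mm^4
L = 10000.0 mm, w = 15 N/mm, E = 210000.0 MPa
delta = 5 * w * L^4 / (384 * E * I)
= 5 * 15 * 10000.0^4 / (384 * 210000.0 * 1281581834.42)
= 7.2571 mm

7.2571 mm


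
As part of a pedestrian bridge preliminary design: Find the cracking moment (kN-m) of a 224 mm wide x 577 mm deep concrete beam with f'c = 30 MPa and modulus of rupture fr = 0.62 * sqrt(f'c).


fr = 0.62 * sqrt(30) = 0.62 * 5.4772 = 3.3959 MPa
I = 224 * 577^3 / 12 = 3585867282.67 mm^4
y_t = 288.5 mm
M_cr = fr * I / y_t = 3.3959 * 3585867282.67 / 288.5 N-mm
= 42.2086 kN-m

42.2086 kN-m


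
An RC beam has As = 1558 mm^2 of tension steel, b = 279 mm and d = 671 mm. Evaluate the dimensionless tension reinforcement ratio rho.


rho = As / (b * d)
= 1558 / (279 * 671)
= 1558 / 187209
= 0.008322 (dimensionless)

0.008322 (dimensionless)


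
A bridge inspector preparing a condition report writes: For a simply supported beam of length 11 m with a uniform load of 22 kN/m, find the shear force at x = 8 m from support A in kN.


R_A = w * L / 2 = 22 * 11 / 2 = 121.0 kN
V(x) = R_A - w * x = 121.0 - 22 * 8
= -55.0 kN

-55.0 kN


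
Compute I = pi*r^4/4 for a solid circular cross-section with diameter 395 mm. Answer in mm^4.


r = d / 2 = 395 / 2 = 197.5 mm
I = pi * r^4 / 4 = pi * 197.5^4 / 4
= 1194973518.81 mm^4

1194973518.81 mm^4


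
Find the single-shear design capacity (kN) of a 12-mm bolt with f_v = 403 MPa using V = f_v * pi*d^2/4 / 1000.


A = pi * d^2 / 4 = pi * 12^2 / 4 = 113.0973 mm^2
V = f_v * A / 1000 = 403 * 113.0973 / 1000
= 45.5782 kN

45.5782 kN


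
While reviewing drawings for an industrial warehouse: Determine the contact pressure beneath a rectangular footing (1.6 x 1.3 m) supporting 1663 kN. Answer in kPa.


A = 1.6 * 1.3 = 2.08 m^2
q = P / A = 1663 / 2.08
= 799.5192 kPa

799.5192 kPa


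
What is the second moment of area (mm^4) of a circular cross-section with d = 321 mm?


r = d / 2 = 321 / 2 = 160.5 mm
I = pi * r^4 / 4 = pi * 160.5^4 / 4
= 521182744.29 mm^4

521182744.29 mm^4


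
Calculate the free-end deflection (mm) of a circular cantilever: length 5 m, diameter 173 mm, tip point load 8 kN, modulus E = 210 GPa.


I = pi * d^4 / 64 = pi * 173^4 / 64 = 43969781.88 mm^4
L = 5000.0 mm, P = 8000.0 N, E = 210000.0 MPa
delta = P * L^3 / (3 * E * I)
= 8000.0 * 5000.0^3 / (3 * 210000.0 * 43969781.88)
= 36.0998 mm

36.0998 mm


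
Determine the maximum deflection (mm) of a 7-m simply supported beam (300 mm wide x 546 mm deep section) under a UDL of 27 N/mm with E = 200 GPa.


I = 300 * 546^3 / 12 = 4069283400.0 mm^4
L = 7000.0 mm, w = 27 N/mm, E = 200000.0 MPa
delta = 5 * w * L^4 / (384 * E * I)
= 5 * 27 * 7000.0^4 / (384 * 200000.0 * 4069283400.0)
= 1.0372 mm

1.0372 mm


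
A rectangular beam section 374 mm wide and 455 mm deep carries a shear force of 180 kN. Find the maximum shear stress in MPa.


A = b * h = 374 * 455 = 170170 mm^2
V = 180 kN = 180000.0 N
tau_max = 1.5 * V / A = 1.5 * 180000.0 / 170170
= 1.5866 MPa

1.5866 MPa


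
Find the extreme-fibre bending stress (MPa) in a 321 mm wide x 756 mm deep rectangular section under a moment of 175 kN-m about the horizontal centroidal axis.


I = b * h^3 / 12 = 321 * 756^3 / 12 = 11558172528.0 mm^4
y = h / 2 = 756 / 2 = 378.0 mm
M = 175 kN-m = 175000000.0 N-mm
sigma = M * y / I = 175000000.0 * 378.0 / 11558172528.0
= 5.72 MPa

5.72 MPa


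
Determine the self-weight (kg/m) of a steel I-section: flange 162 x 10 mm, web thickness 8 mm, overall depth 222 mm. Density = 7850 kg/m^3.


A_flanges = 2 * 162 * 10 = 3240 mm^2
A_web = (222 - 2 * 10) * 8 = 1616 mm^2
A_total = 3240 + 1616 = 4856 mm^2 = 0.004856 m^2
Weight = rho * A = 7850 * 0.004856 = 38.1196 kg/m

38.1196 kg/m


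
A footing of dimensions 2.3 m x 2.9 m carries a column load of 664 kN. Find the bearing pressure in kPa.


A = 2.3 * 2.9 = 6.67 m^2
q = P / A = 664 / 6.67
= 99.5502 kPa

99.5502 kPa


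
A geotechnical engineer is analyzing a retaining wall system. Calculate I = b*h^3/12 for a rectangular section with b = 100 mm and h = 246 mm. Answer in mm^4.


I = b * h^3 / 12
= 100 * 246^3 / 12
= 100 * 14886936 / 12
= 124057800.0 mm^4

124057800.0 mm^4


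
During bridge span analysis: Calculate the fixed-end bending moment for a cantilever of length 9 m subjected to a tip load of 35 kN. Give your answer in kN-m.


For a cantilever with a point load at the free end:
M_max = P * L = 35 * 9 = 315 kN-m

315 kN-m


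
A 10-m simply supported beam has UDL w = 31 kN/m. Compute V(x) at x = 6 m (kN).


R_A = w * L / 2 = 31 * 10 / 2 = 155.0 kN
V(x) = R_A - w * x = 155.0 - 31 * 6
= -31.0 kN

-31.0 kN


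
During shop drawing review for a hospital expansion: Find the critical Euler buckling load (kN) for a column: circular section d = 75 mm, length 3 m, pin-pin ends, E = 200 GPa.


I = pi * d^4 / 64 = 1553155.55 mm^4
L = 3000.0 mm
P_cr = pi^2 * E * I / L^2
= 9.8696 * 200000.0 * 1553155.55 / 3000.0^2
= 340645.13 N = 340.6451 kN

340.6451 kN


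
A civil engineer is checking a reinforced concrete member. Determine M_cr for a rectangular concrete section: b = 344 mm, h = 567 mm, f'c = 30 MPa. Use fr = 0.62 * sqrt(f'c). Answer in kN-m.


fr = 0.62 * sqrt(30) = 0.62 * 5.4772 = 3.3959 MPa
I = 344 * 567^3 / 12 = 5225482206.0 mm^4
y_t = 283.5 mm
M_cr = fr * I / y_t = 3.3959 * 5225482206.0 / 283.5 N-mm
= 62.593 kN-m

62.593 kN-m


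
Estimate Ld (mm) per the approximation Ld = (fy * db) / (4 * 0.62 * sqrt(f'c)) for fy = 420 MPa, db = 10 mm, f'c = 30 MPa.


Ld = (fy * db) / (4 * 0.62 * sqrt(f'c))
= (420 * 10) / (4 * 0.62 * sqrt(30))
= 4200 / 13.5835
= 309.2 mm

309.2 mm


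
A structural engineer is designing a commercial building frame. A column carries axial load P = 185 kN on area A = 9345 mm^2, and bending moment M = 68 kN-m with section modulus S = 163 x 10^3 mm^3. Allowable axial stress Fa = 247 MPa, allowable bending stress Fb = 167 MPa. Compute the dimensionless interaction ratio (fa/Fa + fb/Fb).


f_a = P / A = 185000.0 / 9345 = 19.7967 MPa
f_b = M / S = 68000000.0 / 163000.0 = 417.1779 MPa
Ratio = f_a / Fa + f_b / Fb
= 19.7967 / 247 + 417.1779 / 167
= 2.5782 (dimensionless)

2.5782 (dimensionless)


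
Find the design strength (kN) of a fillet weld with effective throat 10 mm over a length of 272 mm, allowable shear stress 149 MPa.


Strength = throat * length * allowable stress
= 10 * 272 * 149 N
= 405280 N
= 405.28 kN

405.28 kN


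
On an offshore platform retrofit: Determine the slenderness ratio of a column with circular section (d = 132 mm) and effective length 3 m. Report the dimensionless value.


Radius of gyration r = d / 4 = 132 / 4 = 33.0 mm
L_eff = 3000.0 mm
Slenderness ratio = L / r = 3000.0 / 33.0 = 90.91 (dimensionless)

90.91 (dimensionless)


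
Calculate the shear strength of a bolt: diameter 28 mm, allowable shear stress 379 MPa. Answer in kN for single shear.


A = pi * d^2 / 4 = pi * 28^2 / 4 = 615.7522 mm^2
V = f_v * A / 1000 = 379 * 615.7522 / 1000
= 233.3701 kN

233.3701 kN


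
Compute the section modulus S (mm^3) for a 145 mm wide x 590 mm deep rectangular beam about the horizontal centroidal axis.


S = b * h^2 / 6
= 145 * 590^2 / 6
= 145 * 348100 / 6
= 8412416.67 mm^3

8412416.67 mm^3


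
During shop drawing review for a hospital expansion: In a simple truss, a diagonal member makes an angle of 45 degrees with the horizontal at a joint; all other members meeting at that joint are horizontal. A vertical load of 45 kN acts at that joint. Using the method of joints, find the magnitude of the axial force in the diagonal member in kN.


At the joint, only the diagonal has a vertical component, so vertical equilibrium gives:
F * sin(45) = 45
F = 45 / sin(45)
= 45 / 0.707107
= 63.64 kN

63.64 kN


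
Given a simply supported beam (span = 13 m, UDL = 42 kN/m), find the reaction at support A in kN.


Total load = w * L = 42 * 13 = 546 kN
By symmetry, each reaction R = total / 2 = 546 / 2 = 273.0 kN

273.0 kN


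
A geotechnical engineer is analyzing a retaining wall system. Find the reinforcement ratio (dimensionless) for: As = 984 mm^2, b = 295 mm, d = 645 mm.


rho = As / (b * d)
= 984 / (295 * 645)
= 984 / 190275
= 0.005171 (dimensionless)

0.005171 (dimensionless)


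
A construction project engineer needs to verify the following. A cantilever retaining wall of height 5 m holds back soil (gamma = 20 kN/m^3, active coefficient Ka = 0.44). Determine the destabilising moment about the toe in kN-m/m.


Pa = 0.5 * Ka * gamma * H^2
= 0.5 * 0.44 * 20 * 5^2
= 110.0 kN/m
Arm = H / 3 = 5 / 3 = 1.6667 m
Mo = Pa * arm = Pa * H / 3 = 110.0 * 5 / 3 = 183.3333 kN-m/m

183.3333 kN-m/m


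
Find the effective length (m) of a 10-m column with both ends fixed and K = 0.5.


L_eff = K * L
= 0.5 * 10
= 5.0 m

5.0 m


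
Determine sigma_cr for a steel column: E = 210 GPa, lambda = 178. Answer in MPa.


sigma_cr = pi^2 * E / lambda^2
= 9.8696 * 210000.0 / 178^2
= 9.8696 * 210000.0 / 31684
= 65.4153 MPa

65.4153 MPa


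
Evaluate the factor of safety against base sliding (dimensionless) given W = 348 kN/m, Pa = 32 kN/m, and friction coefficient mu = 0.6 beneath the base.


Resisting force = mu * W = 0.6 * 348 = 208.8 kN/m
FOS = Resisting / Driving = 208.8 / 32
= 6.525 (dimensionless)

6.525 (dimensionless)


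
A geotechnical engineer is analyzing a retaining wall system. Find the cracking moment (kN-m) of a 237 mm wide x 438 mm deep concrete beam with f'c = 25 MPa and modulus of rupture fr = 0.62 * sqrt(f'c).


fr = 0.62 * sqrt(25) = 0.62 * 5.0 = 3.1 MPa
I = 237 * 438^3 / 12 = 1659546522.0 mm^4
y_t = 219.0 mm
M_cr = fr * I / y_t = 3.1 * 1659546522.0 / 219.0 N-mm
= 23.4913 kN-m

23.4913 kN-m


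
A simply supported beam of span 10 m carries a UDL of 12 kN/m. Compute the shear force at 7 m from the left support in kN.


R_A = w * L / 2 = 12 * 10 / 2 = 60.0 kN
V(x) = R_A - w * x = 60.0 - 12 * 7
= -24.0 kN

-24.0 kN


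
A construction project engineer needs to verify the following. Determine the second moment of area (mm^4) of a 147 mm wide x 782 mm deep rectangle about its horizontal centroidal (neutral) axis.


I = b * h^3 / 12
= 147 * 782^3 / 12
= 147 * 478211768 / 12
= 5858094158.0 mm^4

5858094158.0 mm^4


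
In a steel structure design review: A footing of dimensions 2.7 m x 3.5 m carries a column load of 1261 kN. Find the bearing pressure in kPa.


A = 2.7 * 3.5 = 9.45 m^2
q = P / A = 1261 / 9.45
= 133.4392 kPa

133.4392 kPa


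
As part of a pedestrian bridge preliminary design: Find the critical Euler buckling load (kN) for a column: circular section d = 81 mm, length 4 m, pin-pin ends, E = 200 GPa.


I = pi * d^4 / 64 = 2113050.98 mm^4
L = 4000.0 mm
P_cr = pi^2 * E * I / L^2
= 9.8696 * 200000.0 * 2113050.98 / 4000.0^2
= 260687.22 N = 260.6872 kN

260.6872 kN


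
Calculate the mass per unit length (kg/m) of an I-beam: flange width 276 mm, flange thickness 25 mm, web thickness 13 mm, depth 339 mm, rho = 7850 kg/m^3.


A_flanges = 2 * 276 * 25 = 13800 mm^2
A_web = (339 - 2 * 25) * 13 = 3757 mm^2
A_total = 13800 + 3757 = 17557 mm^2 = 0.017557 m^2
Weight = rho * A = 7850 * 0.017557 = 137.8225 kg/m

137.8225 kg/m


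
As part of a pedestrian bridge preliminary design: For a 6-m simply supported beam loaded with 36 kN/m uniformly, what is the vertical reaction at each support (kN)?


Total load = w * L = 36 * 6 = 216 kN
By symmetry, each reaction R = total / 2 = 216 / 2 = 108.0 kN

108.0 kN


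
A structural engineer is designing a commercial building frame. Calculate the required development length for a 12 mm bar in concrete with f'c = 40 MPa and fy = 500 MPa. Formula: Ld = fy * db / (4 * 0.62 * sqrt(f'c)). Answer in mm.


Ld = (fy * db) / (4 * 0.62 * sqrt(f'c))
= (500 * 12) / (4 * 0.62 * sqrt(40))
= 6000 / 15.6849
= 382.53 mm

382.53 mm


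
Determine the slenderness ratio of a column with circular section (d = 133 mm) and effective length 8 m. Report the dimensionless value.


Radius of gyration r = d / 4 = 133 / 4 = 33.25 mm
L_eff = 8000.0 mm
Slenderness ratio = L / r = 8000.0 / 33.25 = 240.6 (dimensionless)

240.6 (dimensionless)


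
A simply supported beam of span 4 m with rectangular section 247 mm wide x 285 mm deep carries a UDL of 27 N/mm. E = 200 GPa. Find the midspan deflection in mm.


I = 247 * 285^3 / 12 = 476486156.25 mm^4
L = 4000.0 mm, w = 27 N/mm, E = 200000.0 MPa
delta = 5 * w * L^4 / (384 * E * I)
= 5 * 27 * 4000.0^4 / (384 * 200000.0 * 476486156.25)
= 0.9444 mm

0.9444 mm


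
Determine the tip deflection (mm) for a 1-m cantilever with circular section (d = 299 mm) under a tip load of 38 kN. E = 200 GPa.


I = pi * d^4 / 64 = pi * 299^4 / 64 = 392332830.95 mm^4
L = 1000.0 mm, P = 38000.0 N, E = 200000.0 MPa
delta = P * L^3 / (3 * E * I)
= 38000.0 * 1000.0^3 / (3 * 200000.0 * 392332830.95)
= 0.1614 mm

0.1614 mm


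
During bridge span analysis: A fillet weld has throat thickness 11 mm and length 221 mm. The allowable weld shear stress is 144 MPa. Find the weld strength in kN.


Strength = throat * length * allowable stress
= 11 * 221 * 144 N
= 350064 N
= 350.06 kN

350.06 kN


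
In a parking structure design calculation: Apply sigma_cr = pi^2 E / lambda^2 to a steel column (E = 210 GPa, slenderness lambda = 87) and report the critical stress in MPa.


sigma_cr = pi^2 * E / lambda^2
= 9.8696 * 210000.0 / 87^2
= 9.8696 * 210000.0 / 7569
= 273.8297 MPa

273.8297 MPa


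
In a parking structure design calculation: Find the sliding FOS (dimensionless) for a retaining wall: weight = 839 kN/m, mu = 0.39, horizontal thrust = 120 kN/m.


Resisting force = mu * W = 0.39 * 839 = 327.21 kN/m
FOS = Resisting / Driving = 327.21 / 120
= 2.7268 (dimensionless)

2.7268 (dimensionless)


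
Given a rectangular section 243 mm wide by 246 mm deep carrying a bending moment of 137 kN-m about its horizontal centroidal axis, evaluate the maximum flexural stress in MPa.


I = b * h^3 / 12 = 243 * 246^3 / 12 = 301460454.0 mm^4
y = h / 2 = 246 / 2 = 123.0 mm
M = 137 kN-m = 137000000.0 N-mm
sigma = M * y / I = 137000000.0 * 123.0 / 301460454.0
= 55.9 MPa

55.9 MPa


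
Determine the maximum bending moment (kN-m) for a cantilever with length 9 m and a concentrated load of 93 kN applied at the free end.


For a cantilever with a point load at the free end:
M_max = P * L = 93 * 9 = 837 kN-m

837 kN-m


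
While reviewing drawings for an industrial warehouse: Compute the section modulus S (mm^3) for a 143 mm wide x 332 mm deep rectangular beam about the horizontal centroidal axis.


S = b * h^2 / 6
= 143 * 332^2 / 6
= 143 * 110224 / 6
= 2627005.33 mm^3

2627005.33 mm^3


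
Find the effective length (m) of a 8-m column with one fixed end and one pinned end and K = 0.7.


L_eff = K * L
= 0.7 * 8
= 5.6 m

5.6 m


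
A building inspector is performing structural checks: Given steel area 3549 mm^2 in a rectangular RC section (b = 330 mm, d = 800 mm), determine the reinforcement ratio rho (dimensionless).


rho = As / (b * d)
= 3549 / (330 * 800)
= 3549 / 264000
= 0.013443 (dimensionless)

0.013443 (dimensionless)


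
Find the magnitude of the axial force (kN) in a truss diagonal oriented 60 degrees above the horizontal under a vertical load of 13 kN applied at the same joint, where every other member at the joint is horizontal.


At the joint, only the diagonal has a vertical component, so vertical equilibrium gives:
F * sin(60) = 13
F = 13 / sin(60)
= 13 / 0.866025
= 15.01 kN

15.01 kN


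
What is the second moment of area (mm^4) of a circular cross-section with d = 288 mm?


r = d / 2 = 288 / 2 = 144.0 mm
I = pi * r^4 / 4 = pi * 144.0^4 / 4
= 337706834.33 mm^4

337706834.33 mm^4


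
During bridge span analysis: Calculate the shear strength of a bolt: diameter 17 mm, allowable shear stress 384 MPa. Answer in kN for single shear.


A = pi * d^2 / 4 = pi * 17^2 / 4 = 226.9801 mm^2
V = f_v * A / 1000 = 384 * 226.9801 / 1000
= 87.1603 kN

87.1603 kN


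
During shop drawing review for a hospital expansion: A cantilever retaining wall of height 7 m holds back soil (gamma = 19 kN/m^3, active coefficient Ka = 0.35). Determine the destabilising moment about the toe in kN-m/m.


Pa = 0.5 * Ka * gamma * H^2
= 0.5 * 0.35 * 19 * 7^2
= 162.925 kN/m
Arm = H / 3 = 7 / 3 = 2.3333 m
Mo = Pa * arm = Pa * H / 3 = 162.925 * 7 / 3 = 380.1583 kN-m/m

380.1583 kN-m/m


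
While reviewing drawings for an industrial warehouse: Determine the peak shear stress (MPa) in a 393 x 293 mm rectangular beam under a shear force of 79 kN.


A = b * h = 393 * 293 = 115149 mm^2
V = 79 kN = 79000.0 N
tau_max = 1.5 * V / A = 1.5 * 79000.0 / 115149
= 1.0291 MPa

1.0291 MPa


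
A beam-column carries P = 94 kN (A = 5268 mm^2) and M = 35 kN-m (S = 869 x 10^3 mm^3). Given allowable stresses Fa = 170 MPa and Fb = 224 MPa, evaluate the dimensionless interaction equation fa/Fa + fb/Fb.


f_a = P / A = 94000.0 / 5268 = 17.8436 MPa
f_b = M / S = 35000000.0 / 869000.0 = 40.2762 MPa
Ratio = f_a / Fa + f_b / Fb
= 17.8436 / 170 + 40.2762 / 224
= 0.2848 (dimensionless)

0.2848 (dimensionless)


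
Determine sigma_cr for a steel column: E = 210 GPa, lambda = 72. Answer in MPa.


sigma_cr = pi^2 * E / lambda^2
= 9.8696 * 210000.0 / 72^2
= 9.8696 * 210000.0 / 5184
= 399.8104 MPa

399.8104 MPa


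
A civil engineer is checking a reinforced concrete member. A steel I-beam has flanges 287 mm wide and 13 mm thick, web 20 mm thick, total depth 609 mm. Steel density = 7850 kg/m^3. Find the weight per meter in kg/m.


A_flanges = 2 * 287 * 13 = 7462 mm^2
A_web = (609 - 2 * 13) * 20 = 11660 mm^2
A_total = 7462 + 11660 = 19122 mm^2 = 0.019122 m^2
Weight = rho * A = 7850 * 0.019122 = 150.1077 kg/m

150.1077 kg/m


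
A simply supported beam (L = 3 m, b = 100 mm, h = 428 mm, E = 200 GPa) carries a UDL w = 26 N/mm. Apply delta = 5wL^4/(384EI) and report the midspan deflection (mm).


I = 100 * 428^3 / 12 = 653356266.67 mm^4
L = 3000.0 mm, w = 26 N/mm, E = 200000.0 MPa
delta = 5 * w * L^4 / (384 * E * I)
= 5 * 26 * 3000.0^4 / (384 * 200000.0 * 653356266.67)
= 0.2099 mm

0.2099 mm


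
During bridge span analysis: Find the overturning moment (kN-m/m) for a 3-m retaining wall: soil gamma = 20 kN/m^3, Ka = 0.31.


Pa = 0.5 * Ka * gamma * H^2
= 0.5 * 0.31 * 20 * 3^2
= 27.9 kN/m
Arm = H / 3 = 3 / 3 = 1.0 m
Mo = Pa * arm = Pa * H / 3 = 27.9 * 3 / 3 = 27.9 kN-m/m

27.9 kN-m/m


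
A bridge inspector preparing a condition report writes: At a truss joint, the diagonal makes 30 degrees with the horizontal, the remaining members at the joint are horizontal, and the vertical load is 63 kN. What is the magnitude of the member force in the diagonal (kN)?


At the joint, only the diagonal has a vertical component, so vertical equilibrium gives:
F * sin(30) = 63
F = 63 / sin(30)
= 63 / 0.5
= 126.0 kN

126.0 kN


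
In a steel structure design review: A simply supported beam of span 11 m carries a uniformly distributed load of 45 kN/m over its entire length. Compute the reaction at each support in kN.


Total load = w * L = 45 * 11 = 495 kN
By symmetry, each reaction R = total / 2 = 495 / 2 = 247.5 kN

247.5 kN


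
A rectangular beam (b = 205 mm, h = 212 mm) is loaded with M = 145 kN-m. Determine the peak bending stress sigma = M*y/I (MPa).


I = b * h^3 / 12 = 205 * 212^3 / 12 = 162772186.67 mm^4
y = h / 2 = 212 / 2 = 106.0 mm
M = 145 kN-m = 145000000.0 N-mm
sigma = M * y / I = 145000000.0 * 106.0 / 162772186.67
= 94.43 MPa

94.43 MPa


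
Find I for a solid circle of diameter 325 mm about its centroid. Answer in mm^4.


r = d / 2 = 325 / 2 = 162.5 mm
I = pi * r^4 / 4 = pi * 162.5^4 / 4
= 547650316.04 mm^4

547650316.04 mm^4


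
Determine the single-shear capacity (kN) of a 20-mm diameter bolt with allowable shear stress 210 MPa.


A = pi * d^2 / 4 = pi * 20^2 / 4 = 314.1593 mm^2
V = f_v * A / 1000 = 210 * 314.1593 / 1000
= 65.9734 kN

65.9734 kN


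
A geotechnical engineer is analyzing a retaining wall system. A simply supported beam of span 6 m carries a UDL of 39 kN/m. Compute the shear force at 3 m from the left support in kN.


R_A = w * L / 2 = 39 * 6 / 2 = 117.0 kN
V(x) = R_A - w * x = 117.0 - 39 * 3
= 0.0 kN

0.0 kN


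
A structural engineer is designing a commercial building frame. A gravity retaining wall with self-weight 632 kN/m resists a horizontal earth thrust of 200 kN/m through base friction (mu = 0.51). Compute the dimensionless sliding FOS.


Resisting force = mu * W = 0.51 * 632 = 322.32 kN/m
FOS = Resisting / Driving = 322.32 / 200
= 1.6116 (dimensionless)

1.6116 (dimensionless)


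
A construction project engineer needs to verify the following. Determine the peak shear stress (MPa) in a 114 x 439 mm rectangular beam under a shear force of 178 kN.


A = b * h = 114 * 439 = 50046 mm^2
V = 178 kN = 178000.0 N
tau_max = 1.5 * V / A = 1.5 * 178000.0 / 50046
= 5.3351 MPa

5.3351 MPa


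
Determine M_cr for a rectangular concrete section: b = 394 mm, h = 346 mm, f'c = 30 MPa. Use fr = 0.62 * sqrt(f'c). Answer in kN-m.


fr = 0.62 * sqrt(30) = 0.62 * 5.4772 = 3.3959 MPa
I = 394 * 346^3 / 12 = 1360013665.33 mm^4
y_t = 173.0 mm
M_cr = fr * I / y_t = 3.3959 * 1360013665.33 / 173.0 N-mm
= 26.6962 kN-m

26.6962 kN-m


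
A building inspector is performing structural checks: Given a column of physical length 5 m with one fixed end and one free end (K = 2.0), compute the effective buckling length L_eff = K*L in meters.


L_eff = K * L
= 2.0 * 5
= 10.0 m

10.0 m


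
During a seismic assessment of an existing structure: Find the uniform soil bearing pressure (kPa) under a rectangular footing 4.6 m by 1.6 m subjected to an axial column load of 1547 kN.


A = 4.6 * 1.6 = 7.36 m^2
q = P / A = 1547 / 7.36
= 210.1902 kPa

210.1902 kPa


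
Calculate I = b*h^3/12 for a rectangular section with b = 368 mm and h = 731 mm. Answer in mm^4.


I = b * h^3 / 12
= 368 * 731^3 / 12
= 368 * 390617891 / 12
= 11978948657.33 mm^4

11978948657.33 mm^4


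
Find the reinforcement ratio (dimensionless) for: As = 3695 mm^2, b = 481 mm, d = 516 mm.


rho = As / (b * d)
= 3695 / (481 * 516)
= 3695 / 248196
= 0.014887 (dimensionless)

0.014887 (dimensionless)


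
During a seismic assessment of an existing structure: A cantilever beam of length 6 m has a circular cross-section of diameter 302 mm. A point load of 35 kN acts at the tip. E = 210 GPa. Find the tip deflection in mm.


I = pi * d^4 / 64 = pi * 302^4 / 64 = 408317196.2 mm^4
L = 6000.0 mm, P = 35000.0 N, E = 210000.0 MPa
delta = P * L^3 / (3 * E * I)
= 35000.0 * 6000.0^3 / (3 * 210000.0 * 408317196.2)
= 29.3889 mm

29.3889 mm


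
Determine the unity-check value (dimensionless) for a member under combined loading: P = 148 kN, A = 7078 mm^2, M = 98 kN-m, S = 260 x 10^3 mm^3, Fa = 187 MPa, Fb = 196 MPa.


f_a = P / A = 148000.0 / 7078 = 20.9099 MPa
f_b = M / S = 98000000.0 / 260000.0 = 376.9231 MPa
Ratio = f_a / Fa + f_b / Fb
= 20.9099 / 187 + 376.9231 / 196
= 2.0349 (dimensionless)

2.0349 (dimensionless)


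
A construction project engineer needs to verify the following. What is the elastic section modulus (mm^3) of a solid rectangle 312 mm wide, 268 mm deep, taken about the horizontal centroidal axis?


S = b * h^2 / 6
= 312 * 268^2 / 6
= 312 * 71824 / 6
= 3734848.0 mm^3

3734848.0 mm^3


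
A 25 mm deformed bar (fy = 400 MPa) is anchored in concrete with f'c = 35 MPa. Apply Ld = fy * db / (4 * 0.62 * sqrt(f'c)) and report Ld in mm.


Ld = (fy * db) / (4 * 0.62 * sqrt(f'c))
= (400 * 25) / (4 * 0.62 * sqrt(35))
= 10000 / 14.6719
= 681.58 mm

681.58 mm


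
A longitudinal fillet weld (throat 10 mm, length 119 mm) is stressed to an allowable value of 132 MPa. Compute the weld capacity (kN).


Strength = throat * length * allowable stress
= 10 * 119 * 132 N
= 157080 N
= 157.08 kN

157.08 kN


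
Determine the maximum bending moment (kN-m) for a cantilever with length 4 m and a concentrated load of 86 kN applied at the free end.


For a cantilever with a point load at the free end:
M_max = P * L = 86 * 4 = 344 kN-m

344 kN-m


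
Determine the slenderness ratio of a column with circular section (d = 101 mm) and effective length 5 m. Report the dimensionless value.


Radius of gyration r = d / 4 = 101 / 4 = 25.25 mm
L_eff = 5000.0 mm
Slenderness ratio = L / r = 5000.0 / 25.25 = 198.02 (dimensionless)

198.02 (dimensionless)


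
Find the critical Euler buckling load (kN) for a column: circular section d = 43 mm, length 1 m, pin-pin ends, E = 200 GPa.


I = pi * d^4 / 64 = 167820.0 mm^4
L = 1000.0 mm
P_cr = pi^2 * E * I / L^2
= 9.8696 * 200000.0 * 167820.0 / 1000.0^2
= 331263.41 N = 331.2634 kN

331.2634 kN


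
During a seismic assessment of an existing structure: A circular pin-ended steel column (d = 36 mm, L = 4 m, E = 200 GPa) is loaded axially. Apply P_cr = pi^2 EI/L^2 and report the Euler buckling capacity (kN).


I = pi * d^4 / 64 = 82447.96 mm^4
L = 4000.0 mm
P_cr = pi^2 * E * I / L^2
= 9.8696 * 200000.0 * 82447.96 / 4000.0^2
= 10171.61 N = 10.1716 kN

10.1716 kN


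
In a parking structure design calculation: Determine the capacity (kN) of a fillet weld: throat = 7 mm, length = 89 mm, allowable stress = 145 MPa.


Strength = throat * length * allowable stress
= 7 * 89 * 145 N
= 90335 N
= 90.33 kN

90.33 kN


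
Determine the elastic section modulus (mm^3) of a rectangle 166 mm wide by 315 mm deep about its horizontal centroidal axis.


S = b * h^2 / 6
= 166 * 315^2 / 6
= 166 * 99225 / 6
= 2745225.0 mm^3

2745225.0 mm^3
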